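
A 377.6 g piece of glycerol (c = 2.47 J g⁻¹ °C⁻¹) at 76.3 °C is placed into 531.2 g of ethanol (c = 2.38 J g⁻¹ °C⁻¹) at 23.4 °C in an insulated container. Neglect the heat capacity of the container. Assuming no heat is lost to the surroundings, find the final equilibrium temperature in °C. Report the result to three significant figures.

Heat lost by glycerol = heat gained by ethanol.
(377.6)(2.47)(76.3 − T) = (531.2)(2.38)(T − 23.4)
932.672 (76.3 − T) = 1264.256 (T − 23.4)
71163 − 932.672 T = 1264.256 T − 29584
100747 = 2196.928 T
T = 45.86 °C

T_f = 45.9 °C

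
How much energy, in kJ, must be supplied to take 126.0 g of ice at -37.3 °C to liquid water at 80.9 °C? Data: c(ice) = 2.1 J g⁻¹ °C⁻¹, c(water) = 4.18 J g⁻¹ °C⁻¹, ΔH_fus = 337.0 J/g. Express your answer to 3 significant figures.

q = 94.9 kJ

q1 (heat ice -37.3→0.0 °C): 126.0 × 2.1 × 37.3 = 9870 J
q2 (melt at 0 °C): 126.0 × 337.0 = 42462 J
q3 (heat water 0.0→80.9 °C): 126.0 × 4.18 × 80.9 = 42608 J
Total: 9870 + 42462 + 42608 = 94940 J = 94.9 kJ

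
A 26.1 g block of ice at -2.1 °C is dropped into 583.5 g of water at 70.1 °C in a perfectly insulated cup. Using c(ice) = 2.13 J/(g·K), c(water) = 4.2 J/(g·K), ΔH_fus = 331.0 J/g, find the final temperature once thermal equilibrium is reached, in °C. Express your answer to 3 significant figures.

Heat to bring ice to 0 °C and melt it: q₁ = 26.1×2.13×2.1 + 26.1×331.0 = 8755.8 J
Heat the water can supply cooling to 0 °C: 583.5×4.2×70.1 = 171794 J > q₁, so all ice melts.
Energy balance: 583.5×4.2×(70.1 − T) = 8755.8 + 26.1×4.2×(T − 0)
2450.7(70.1 − T) = 8755.8 + 109.62 T
171794 − 8755.8 = 2560.32 T
T = 163038.2 / 2560.32 = 63.68 °C

T_f = 63.7 °C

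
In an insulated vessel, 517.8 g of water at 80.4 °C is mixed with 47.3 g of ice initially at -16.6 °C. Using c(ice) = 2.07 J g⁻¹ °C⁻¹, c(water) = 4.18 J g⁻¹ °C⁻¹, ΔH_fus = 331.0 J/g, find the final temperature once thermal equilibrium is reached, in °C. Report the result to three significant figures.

T_f = 66.4 °C

Heat to bring ice to 0 °C and melt it: q₁ = 47.3×2.07×16.6 + 47.3×331.0 = 17282 J
Heat the water can supply cooling to 0 °C: 517.8×4.18×80.4 = 174018 J > q₁, so all ice melts.
Energy balance: 517.8×4.18×(80.4 − T) = 17282 + 47.3×4.18×(T − 0)
2164.404(80.4 − T) = 17282 + 197.714 T
174018 − 17282 = 2362.118 T
T = 156736 / 2362.118 = 66.35 °C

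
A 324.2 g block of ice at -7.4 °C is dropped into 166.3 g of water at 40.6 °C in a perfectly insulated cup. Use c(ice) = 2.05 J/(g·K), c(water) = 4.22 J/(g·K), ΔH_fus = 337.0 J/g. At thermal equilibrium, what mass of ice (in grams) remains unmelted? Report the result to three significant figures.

m_ice remaining = 254 g

Heat to warm all ice to 0 °C: 324.2×2.05×7.4 = 4918.1 J
Heat released by water cooling to 0 °C: 166.3×4.22×40.6 = 28493 J
28493 J < 4918.1 + 324.2×337.0 = 114173.5 J, so not all ice melts; final T = 0 °C.
Heat left for melting: 28493 − 4918.1 = 23574.9 J
Mass melted = 23574.9 / 337.0 = 69.96 g
Ice remaining = 324.2 − 69.96 = 254.24 g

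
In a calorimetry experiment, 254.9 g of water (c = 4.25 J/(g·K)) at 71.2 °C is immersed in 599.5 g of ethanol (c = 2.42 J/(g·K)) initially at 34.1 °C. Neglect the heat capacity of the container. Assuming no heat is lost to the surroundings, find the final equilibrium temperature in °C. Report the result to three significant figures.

Heat lost by water = heat gained by ethanol.
(254.9)(4.25)(71.2 − T) = (599.5)(2.42)(T − 34.1)
1083.325 (71.2 − T) = 1450.79 (T − 34.1)
77133 − 1083.325 T = 1450.79 T − 49472
126605 = 2534.115 T
T = 49.96 °C

T_f = 50.0 °C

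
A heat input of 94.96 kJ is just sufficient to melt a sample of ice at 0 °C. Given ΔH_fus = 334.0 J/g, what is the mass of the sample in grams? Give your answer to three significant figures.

m = 284 g

m = q / ΔH_fus = 94960 J / 334.0 J/g = 284 g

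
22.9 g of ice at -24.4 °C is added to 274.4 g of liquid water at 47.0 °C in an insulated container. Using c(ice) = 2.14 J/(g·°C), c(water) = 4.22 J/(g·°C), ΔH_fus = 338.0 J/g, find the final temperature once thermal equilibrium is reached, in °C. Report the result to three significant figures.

Heat to bring ice to 0 °C and melt it: q₁ = 22.9×2.14×24.4 + 22.9×338.0 = 8935.9 J
Heat the water can supply cooling to 0 °C: 274.4×4.22×47.0 = 54424.5 J > q₁, so all ice melts.
Energy balance: 274.4×4.22×(47.0 − T) = 8935.9 + 22.9×4.22×(T − 0)
1157.968(47.0 − T) = 8935.9 + 96.638 T
54424.5 − 8935.9 = 1254.606 T
T = 45488.6 / 1254.606 = 36.26 °C

T_f = 36.3 °C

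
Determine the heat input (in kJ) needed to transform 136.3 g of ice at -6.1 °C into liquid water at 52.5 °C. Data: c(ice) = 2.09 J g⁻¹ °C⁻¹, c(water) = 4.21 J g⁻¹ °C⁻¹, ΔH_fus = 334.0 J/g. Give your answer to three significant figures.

q1 (heat ice -6.1→0.0 °C): 136.3 × 2.09 × 6.1 = 1738 J
q2 (melt at 0 °C): 136.3 × 334.0 = 45524 J
q3 (heat water 0.0→52.5 °C): 136.3 × 4.21 × 52.5 = 30126 J
Total: 1738 + 45524 + 30126 = 77388 J = 77.4 kJ

q = 77.4 kJ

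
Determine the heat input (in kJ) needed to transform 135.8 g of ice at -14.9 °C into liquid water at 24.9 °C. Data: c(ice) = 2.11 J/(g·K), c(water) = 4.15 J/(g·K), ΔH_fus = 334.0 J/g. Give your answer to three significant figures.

q = 63.7 kJ

q1 (heat ice -14.9→0.0 °C): 135.8 × 2.11 × 14.9 = 4269 J
q2 (melt at 0 °C): 135.8 × 334.0 = 45357 J
q3 (heat water 0.0→24.9 °C): 135.8 × 4.15 × 24.9 = 14033 J
Total: 4269 + 45357 + 14033 = 63659 J = 63.7 kJ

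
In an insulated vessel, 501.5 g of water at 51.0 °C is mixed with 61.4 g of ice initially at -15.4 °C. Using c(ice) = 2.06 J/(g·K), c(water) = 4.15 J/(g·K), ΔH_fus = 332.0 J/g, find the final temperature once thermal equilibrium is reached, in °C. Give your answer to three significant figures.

T_f = 35.9 °C

Heat to bring ice to 0 °C and melt it: q₁ = 61.4×2.06×15.4 + 61.4×332.0 = 22333 J
Heat the water can supply cooling to 0 °C: 501.5×4.15×51.0 = 106142 J > q₁, so all ice melts.
Energy balance: 501.5×4.15×(51.0 − T) = 22333 + 61.4×4.15×(T − 0)
2081.225(51.0 − T) = 22333 + 254.81 T
106142 − 22333 = 2336.035 T
T = 83809 / 2336.035 = 35.88 °C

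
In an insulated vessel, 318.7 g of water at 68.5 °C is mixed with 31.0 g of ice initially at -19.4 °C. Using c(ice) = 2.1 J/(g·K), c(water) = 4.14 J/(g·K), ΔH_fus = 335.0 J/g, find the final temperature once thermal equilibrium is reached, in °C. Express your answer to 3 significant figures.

T_f = 54.4 °C

Heat to bring ice to 0 °C and melt it: q₁ = 31.0×2.1×19.4 + 31.0×335.0 = 11648 J
Heat the water can supply cooling to 0 °C: 318.7×4.14×68.5 = 90380.1 J > q₁, so all ice melts.
Energy balance: 318.7×4.14×(68.5 − T) = 11648 + 31.0×4.14×(T − 0)
1319.418(68.5 − T) = 11648 + 128.34 T
90380.1 − 11648 = 1447.758 T
T = 78732.1 / 1447.758 = 54.38 °C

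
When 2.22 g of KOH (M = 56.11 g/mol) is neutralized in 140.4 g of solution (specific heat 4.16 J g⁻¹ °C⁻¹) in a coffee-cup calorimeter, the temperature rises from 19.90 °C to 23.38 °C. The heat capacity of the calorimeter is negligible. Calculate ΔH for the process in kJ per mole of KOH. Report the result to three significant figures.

ΔH = -51.4 kJ/mol

|ΔT| = |23.38 − 19.90| = 3.48 °C
|q_surr| = (140.4 × 4.16) × 3.48 = 584.064 × 3.48 = 2033 J
n(KOH) = 2.22 / 56.11 = 0.03957 mol
Temperature rose, so q_rxn = −|q_surr| = -2.033 kJ
ΔH = q_rxn / n = -51.38 kJ/mol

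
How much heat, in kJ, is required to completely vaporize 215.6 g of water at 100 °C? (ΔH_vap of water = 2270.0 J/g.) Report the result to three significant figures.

q = 489 kJ

q = m × ΔH_vap = 215.6 × 2270.0 = 489400 J = 489 kJ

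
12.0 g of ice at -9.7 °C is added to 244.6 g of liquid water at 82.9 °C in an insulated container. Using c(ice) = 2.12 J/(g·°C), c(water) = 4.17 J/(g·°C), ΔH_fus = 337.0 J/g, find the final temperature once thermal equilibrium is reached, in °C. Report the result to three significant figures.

Heat to bring ice to 0 °C and melt it: q₁ = 12.0×2.12×9.7 + 12.0×337.0 = 4290.8 J
Heat the water can supply cooling to 0 °C: 244.6×4.17×82.9 = 84556.5 J > q₁, so all ice melts.
Energy balance: 244.6×4.17×(82.9 − T) = 4290.8 + 12.0×4.17×(T − 0)
1019.982(82.9 − T) = 4290.8 + 50.04 T
84556.5 − 4290.8 = 1070.022 T
T = 80265.7 / 1070.022 = 75.01 °C

T_f = 75.0 °C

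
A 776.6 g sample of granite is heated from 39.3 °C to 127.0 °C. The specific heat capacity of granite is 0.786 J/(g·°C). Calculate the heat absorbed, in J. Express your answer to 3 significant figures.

q = m c ΔT = 776.6 × 0.786 × (127.0 − 39.3)
q = 776.6 × 0.786 × 87.7 = 53530 J

q = 53500 J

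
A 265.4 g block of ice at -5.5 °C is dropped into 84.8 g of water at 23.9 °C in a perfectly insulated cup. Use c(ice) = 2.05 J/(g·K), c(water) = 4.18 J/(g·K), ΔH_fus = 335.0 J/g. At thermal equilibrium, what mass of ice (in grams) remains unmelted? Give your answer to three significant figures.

m_ice remaining = 249 g

Heat to warm all ice to 0 °C: 265.4×2.05×5.5 = 2992.4 J
Heat released by water cooling to 0 °C: 84.8×4.18×23.9 = 8471.7 J
8471.7 J < 2992.4 + 265.4×335.0 = 91901.4 J, so not all ice melts; final T = 0 °C.
Heat left for melting: 8471.7 − 2992.4 = 5479.3 J
Mass melted = 5479.3 / 335.0 = 16.36 g
Ice remaining = 265.4 − 16.36 = 249.04 g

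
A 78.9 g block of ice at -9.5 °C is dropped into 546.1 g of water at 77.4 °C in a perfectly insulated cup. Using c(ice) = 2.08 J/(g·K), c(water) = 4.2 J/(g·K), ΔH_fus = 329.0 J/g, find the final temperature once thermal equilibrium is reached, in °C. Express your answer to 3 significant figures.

Heat to bring ice to 0 °C and melt it: q₁ = 78.9×2.08×9.5 + 78.9×329.0 = 27517 J
Heat the water can supply cooling to 0 °C: 546.1×4.2×77.4 = 177526 J > q₁, so all ice melts.
Energy balance: 546.1×4.2×(77.4 − T) = 27517 + 78.9×4.2×(T − 0)
2293.62(77.4 − T) = 27517 + 331.38 T
177526 − 27517 = 2625.00 T
T = 150009 / 2625.00 = 57.146 °C

T_f = 57.1 °C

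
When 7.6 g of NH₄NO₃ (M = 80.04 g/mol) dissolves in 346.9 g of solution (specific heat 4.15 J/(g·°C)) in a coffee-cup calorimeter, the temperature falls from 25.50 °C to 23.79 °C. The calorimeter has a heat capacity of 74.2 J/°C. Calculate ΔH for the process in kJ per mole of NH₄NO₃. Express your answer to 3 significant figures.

|ΔT| = |23.79 − 25.50| = 1.71 °C
|q_surr| = (346.9 × 4.15 + 74.2) × 1.71 = 1513.835 × 1.71 = 2589 J
n(NH₄NO₃) = 7.6 / 80.04 = 0.09495 mol
Temperature fell, so q_rxn = +|q_surr| = 2.589 kJ
ΔH = q_rxn / n = 27.27 kJ/mol

ΔH = 27.3 kJ/mol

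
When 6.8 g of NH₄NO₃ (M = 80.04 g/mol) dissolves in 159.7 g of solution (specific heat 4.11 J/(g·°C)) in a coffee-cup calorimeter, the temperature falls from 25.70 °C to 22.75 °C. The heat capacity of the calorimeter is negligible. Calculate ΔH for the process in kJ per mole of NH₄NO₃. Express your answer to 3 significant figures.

ΔH = 22.8 kJ/mol

|ΔT| = |22.75 − 25.70| = 2.95 °C
|q_surr| = (159.7 × 4.11) × 2.95 = 656.367 × 2.95 = 1936 J
n(NH₄NO₃) = 6.8 / 80.04 = 0.08496 mol
Temperature fell, so q_rxn = +|q_surr| = 1.936 kJ
ΔH = q_rxn / n = 22.79 kJ/mol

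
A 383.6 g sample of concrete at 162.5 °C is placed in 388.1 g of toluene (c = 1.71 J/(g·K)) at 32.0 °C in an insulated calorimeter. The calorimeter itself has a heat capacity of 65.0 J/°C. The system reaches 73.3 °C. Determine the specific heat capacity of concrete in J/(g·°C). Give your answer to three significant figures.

c = 0.879 J/(g·°C)

q_gained = (388.1 × 1.71 + 65.0) × (73.3 − 32.0) = 30090 J
q_lost = 383.6 × c × (162.5 − 73.3) = 34217.12 c
Set equal: c = 30090 / 34217.12 = 0.879 J/(g·°C)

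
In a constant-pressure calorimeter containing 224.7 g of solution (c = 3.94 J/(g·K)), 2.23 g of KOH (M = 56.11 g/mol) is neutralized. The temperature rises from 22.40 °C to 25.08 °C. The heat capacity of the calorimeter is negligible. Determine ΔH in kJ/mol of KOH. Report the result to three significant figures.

|ΔT| = |25.08 − 22.40| = 2.68 °C
|q_surr| = (224.7 × 3.94) × 2.68 = 885.318 × 2.68 = 2373 J
n(KOH) = 2.23 / 56.11 = 0.03974 mol
Temperature rose, so q_rxn = −|q_surr| = -2.373 kJ
ΔH = q_rxn / n = -59.71 kJ/mol

ΔH = -59.7 kJ/mol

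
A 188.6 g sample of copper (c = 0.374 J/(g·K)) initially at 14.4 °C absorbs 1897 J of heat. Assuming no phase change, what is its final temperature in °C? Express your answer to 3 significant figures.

T_f = 41.3 °C

ΔT = q / (m c) = 1897 / (188.6 × 0.374) = 26.89 °C
T_f = 14.4 + 26.89 = 41.29 °C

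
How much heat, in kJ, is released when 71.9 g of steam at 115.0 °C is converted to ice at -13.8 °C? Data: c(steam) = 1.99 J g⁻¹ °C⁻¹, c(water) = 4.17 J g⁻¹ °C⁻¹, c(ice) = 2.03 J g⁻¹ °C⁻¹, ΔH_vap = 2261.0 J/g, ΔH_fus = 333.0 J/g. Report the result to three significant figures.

q1 (cool steam 115.0→100 °C): 71.9 × 1.99 × 15.0 = 2146 J
q2 (condense at 100 °C): 71.9 × 2261.0 = 162566 J
q3 (cool water 100→0 °C): 71.9 × 4.17 × 100.0 = 29982 J
q4 (freeze at 0 °C): 71.9 × 333.0 = 23943 J
q5 (cool ice 0→-13.8 °C): 71.9 × 2.03 × 13.8 = 2014 J
Total: 2146 + 162566 + 29982 + 23943 + 2014 = 220651 J = 221 kJ

q = 221 kJ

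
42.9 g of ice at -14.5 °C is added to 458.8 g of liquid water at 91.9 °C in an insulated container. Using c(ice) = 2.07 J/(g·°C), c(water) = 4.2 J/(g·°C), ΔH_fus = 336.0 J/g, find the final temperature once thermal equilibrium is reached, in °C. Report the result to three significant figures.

Heat to bring ice to 0 °C and melt it: q₁ = 42.9×2.07×14.5 + 42.9×336.0 = 15702 J
Heat the water can supply cooling to 0 °C: 458.8×4.2×91.9 = 177088 J > q₁, so all ice melts.
Energy balance: 458.8×4.2×(91.9 − T) = 15702 + 42.9×4.2×(T − 0)
1926.96(91.9 − T) = 15702 + 180.18 T
177088 − 15702 = 2107.14 T
T = 161386 / 2107.14 = 76.59 °C

T_f = 76.6 °C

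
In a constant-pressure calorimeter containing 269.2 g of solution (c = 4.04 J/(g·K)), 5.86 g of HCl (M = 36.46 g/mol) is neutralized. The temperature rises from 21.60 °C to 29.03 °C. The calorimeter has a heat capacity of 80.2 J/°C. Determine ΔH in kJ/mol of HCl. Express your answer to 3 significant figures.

ΔH = -54.0 kJ/mol

|ΔT| = |29.03 − 21.60| = 7.43 °C
|q_surr| = (269.2 × 4.04 + 80.2) × 7.43 = 1167.768 × 7.43 = 8677 J
n(HCl) = 5.86 / 36.46 = 0.1607 mol
Temperature rose, so q_rxn = −|q_surr| = -8.677 kJ
ΔH = q_rxn / n = -54.00 kJ/mol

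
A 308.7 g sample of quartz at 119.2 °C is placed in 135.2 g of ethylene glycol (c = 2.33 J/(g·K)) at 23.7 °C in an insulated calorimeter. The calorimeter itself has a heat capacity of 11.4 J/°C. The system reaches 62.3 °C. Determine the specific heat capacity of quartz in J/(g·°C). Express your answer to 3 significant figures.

c = 0.717 J/(g·°C)

q_gained = (135.2 × 2.33 + 11.4) × (62.3 − 23.7) = 12600 J
q_lost = 308.7 × c × (119.2 − 62.3) = 17565.03 c
Set equal: c = 12600 / 17565.03 = 0.717 J/(g·°C)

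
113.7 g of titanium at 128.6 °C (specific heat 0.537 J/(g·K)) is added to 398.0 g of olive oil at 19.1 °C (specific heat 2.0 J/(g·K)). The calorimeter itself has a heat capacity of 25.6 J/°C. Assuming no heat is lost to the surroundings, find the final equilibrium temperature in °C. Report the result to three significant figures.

T_f = 26.7 °C

Heat lost by titanium = heat gained by olive oil + calorimeter.
(113.7)(0.537)(128.6 − T) = [(398.0)(2.0) + 25.6](T − 19.1)
61.0569 (128.6 − T) = 821.6 (T − 19.1)
7851.9 − 61.0569 T = 821.6 T − 15693
23544.9 = 882.6569 T
T = 26.68 °C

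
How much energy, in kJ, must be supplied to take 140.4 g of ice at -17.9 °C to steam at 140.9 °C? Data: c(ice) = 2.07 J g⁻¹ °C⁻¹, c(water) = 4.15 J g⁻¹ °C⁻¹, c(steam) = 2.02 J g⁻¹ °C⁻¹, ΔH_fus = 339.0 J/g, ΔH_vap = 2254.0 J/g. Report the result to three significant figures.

q = 439 kJ

q1 (heat ice -17.9→0.0 °C): 140.4 × 2.07 × 17.9 = 5202 J
q2 (melt at 0 °C): 140.4 × 339.0 = 47596 J
q3 (heat water 0.0→100.0 °C): 140.4 × 4.15 × 100.0 = 58266 J
q4 (vaporize at 100 °C): 140.4 × 2254.0 = 316462 J
q5 (heat steam 100.0→140.9 °C): 140.4 × 2.02 × 40.9 = 11600 J
Total: 5202 + 47596 + 58266 + 316462 + 11600 = 439126 J = 439 kJ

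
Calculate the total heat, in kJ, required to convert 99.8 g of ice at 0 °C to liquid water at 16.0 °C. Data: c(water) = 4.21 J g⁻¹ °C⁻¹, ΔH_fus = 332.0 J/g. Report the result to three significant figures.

q1 (melt at 0 °C): 99.8 × 332.0 = 33134 J
q2 (heat water 0.0→16.0 °C): 99.8 × 4.21 × 16.0 = 6723 J
Total: 33134 + 6723 = 39857 J = 39.9 kJ

q = 39.9 kJ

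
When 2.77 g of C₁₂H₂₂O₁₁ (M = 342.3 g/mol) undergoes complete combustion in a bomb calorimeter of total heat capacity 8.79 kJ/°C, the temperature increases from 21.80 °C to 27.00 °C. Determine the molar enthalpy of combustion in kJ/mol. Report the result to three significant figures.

ΔH = -5650 kJ/mol

ΔT = 27.00 − 21.80 = 5.20 °C
q_cal = C_cal × ΔT = 8.79 × 5.20 = 45.708 kJ
n = 2.77 / 342.3 = 0.008092 mol
q_rxn = −q_cal = -45.708 kJ
ΔH = -45.708 / 0.008092 = -5649 kJ/mol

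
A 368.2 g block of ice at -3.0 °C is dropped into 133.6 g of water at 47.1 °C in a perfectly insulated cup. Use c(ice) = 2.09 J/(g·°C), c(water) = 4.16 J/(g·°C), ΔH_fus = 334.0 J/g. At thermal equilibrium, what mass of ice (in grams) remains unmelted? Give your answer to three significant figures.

Heat to warm all ice to 0 °C: 368.2×2.09×3.0 = 2308.6 J
Heat released by water cooling to 0 °C: 133.6×4.16×47.1 = 26177 J
26177 J < 2308.6 + 368.2×334.0 = 125287.4 J, so not all ice melts; final T = 0 °C.
Heat left for melting: 26177 − 2308.6 = 23868.4 J
Mass melted = 23868.4 / 334.0 = 71.46 g
Ice remaining = 368.2 − 71.46 = 296.74 g

m_ice remaining = 297 g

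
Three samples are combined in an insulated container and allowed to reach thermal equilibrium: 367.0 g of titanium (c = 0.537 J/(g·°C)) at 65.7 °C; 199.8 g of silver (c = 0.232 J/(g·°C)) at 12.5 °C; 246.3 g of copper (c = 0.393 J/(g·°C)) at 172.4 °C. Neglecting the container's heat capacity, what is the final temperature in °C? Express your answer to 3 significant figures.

Σ mᵢcᵢ(T − Tᵢ) = 0  ⇒  T = Σ mᵢcᵢTᵢ / Σ mᵢcᵢ
Σ mᵢcᵢ = 367.0×0.537 + 199.8×0.232 + 246.3×0.393 = 340.2285
Σ mᵢcᵢTᵢ = 197.079×65.7 + 46.3536×12.5 + 96.7959×172.4 = 30215
T = 30215 / 340.2285 = 88.81 °C

T_f = 88.8 °C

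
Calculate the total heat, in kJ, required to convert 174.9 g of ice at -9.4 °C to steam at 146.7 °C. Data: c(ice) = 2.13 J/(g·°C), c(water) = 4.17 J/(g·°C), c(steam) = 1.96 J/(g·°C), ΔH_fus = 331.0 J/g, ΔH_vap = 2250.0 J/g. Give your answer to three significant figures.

q = 544 kJ

q1 (heat ice -9.4→0.0 °C): 174.9 × 2.13 × 9.4 = 3502 J
q2 (melt at 0 °C): 174.9 × 331.0 = 57892 J
q3 (heat water 0.0→100.0 °C): 174.9 × 4.17 × 100.0 = 72933 J
q4 (vaporize at 100 °C): 174.9 × 2250.0 = 393525 J
q5 (heat steam 100.0→146.7 °C): 174.9 × 1.96 × 46.7 = 16009 J
Total: 3502 + 57892 + 72933 + 393525 + 16009 = 543861 J = 544 kJ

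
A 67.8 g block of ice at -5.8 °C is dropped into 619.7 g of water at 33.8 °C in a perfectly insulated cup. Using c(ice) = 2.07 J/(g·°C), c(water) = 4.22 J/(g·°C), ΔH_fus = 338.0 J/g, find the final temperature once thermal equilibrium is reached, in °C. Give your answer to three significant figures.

T_f = 22.3 °C

Heat to bring ice to 0 °C and melt it: q₁ = 67.8×2.07×5.8 + 67.8×338.0 = 23730 J
Heat the water can supply cooling to 0 °C: 619.7×4.22×33.8 = 88391.5 J > q₁, so all ice melts.
Energy balance: 619.7×4.22×(33.8 − T) = 23730 + 67.8×4.22×(T − 0)
2615.134(33.8 − T) = 23730 + 286.116 T
88391.5 − 23730 = 2901.250 T
T = 64661.5 / 2901.250 = 22.29 °C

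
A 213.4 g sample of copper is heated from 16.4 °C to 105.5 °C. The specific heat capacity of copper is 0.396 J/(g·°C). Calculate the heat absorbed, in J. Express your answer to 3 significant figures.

q = m c ΔT = 213.4 × 0.396 × (105.5 − 16.4)
q = 213.4 × 0.396 × 89.1 = 7530 J

q = 7530 J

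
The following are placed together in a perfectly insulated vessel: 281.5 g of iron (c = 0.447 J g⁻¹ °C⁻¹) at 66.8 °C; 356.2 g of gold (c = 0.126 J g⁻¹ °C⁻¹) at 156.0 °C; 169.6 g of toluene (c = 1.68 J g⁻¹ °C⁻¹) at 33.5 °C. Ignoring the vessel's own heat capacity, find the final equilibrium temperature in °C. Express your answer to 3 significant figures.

T_f = 54.8 °C

Σ mᵢcᵢ(T − Tᵢ) = 0  ⇒  T = Σ mᵢcᵢTᵢ / Σ mᵢcᵢ
Σ mᵢcᵢ = 281.5×0.447 + 356.2×0.126 + 169.6×1.68 = 455.6397
Σ mᵢcᵢTᵢ = 125.8305×66.8 + 44.8812×156.0 + 284.928×33.5 = 24952
T = 24952 / 455.6397 = 54.76 °C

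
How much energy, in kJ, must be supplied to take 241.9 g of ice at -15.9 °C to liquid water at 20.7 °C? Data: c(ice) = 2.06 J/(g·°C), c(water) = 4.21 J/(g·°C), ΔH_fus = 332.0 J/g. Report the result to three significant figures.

q = 109 kJ

q1 (heat ice -15.9→0.0 °C): 241.9 × 2.06 × 15.9 = 7923 J
q2 (melt at 0 °C): 241.9 × 332.0 = 80311 J
q3 (heat water 0.0→20.7 °C): 241.9 × 4.21 × 20.7 = 21081 J
Total: 7923 + 80311 + 21081 = 109315 J = 109 kJ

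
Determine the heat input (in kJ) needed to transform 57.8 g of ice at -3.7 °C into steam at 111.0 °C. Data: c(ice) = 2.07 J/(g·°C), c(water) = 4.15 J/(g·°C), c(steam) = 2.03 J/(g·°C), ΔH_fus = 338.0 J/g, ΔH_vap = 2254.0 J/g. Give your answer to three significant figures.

q1 (heat ice -3.7→0.0 °C): 57.8 × 2.07 × 3.7 = 443 J
q2 (melt at 0 °C): 57.8 × 338.0 = 19536 J
q3 (heat water 0.0→100.0 °C): 57.8 × 4.15 × 100.0 = 23987 J
q4 (vaporize at 100 °C): 57.8 × 2254.0 = 130281 J
q5 (heat steam 100.0→111.0 °C): 57.8 × 2.03 × 11.0 = 1291 J
Total: 443 + 19536 + 23987 + 130281 + 1291 = 175538 J = 176 kJ

q = 176 kJ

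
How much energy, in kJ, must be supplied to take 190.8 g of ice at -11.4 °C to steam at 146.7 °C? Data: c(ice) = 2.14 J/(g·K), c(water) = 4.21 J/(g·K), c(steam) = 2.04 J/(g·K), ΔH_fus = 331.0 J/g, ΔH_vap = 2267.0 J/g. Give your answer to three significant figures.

q1 (heat ice -11.4→0.0 °C): 190.8 × 2.14 × 11.4 = 4655 J
q2 (melt at 0 °C): 190.8 × 331.0 = 63155 J
q3 (heat water 0.0→100.0 °C): 190.8 × 4.21 × 100.0 = 80327 J
q4 (vaporize at 100 °C): 190.8 × 2267.0 = 432544 J
q5 (heat steam 100.0→146.7 °C): 190.8 × 2.04 × 46.7 = 18177 J
Total: 4655 + 63155 + 80327 + 432544 + 18177 = 598858 J = 599 kJ

q = 599 kJ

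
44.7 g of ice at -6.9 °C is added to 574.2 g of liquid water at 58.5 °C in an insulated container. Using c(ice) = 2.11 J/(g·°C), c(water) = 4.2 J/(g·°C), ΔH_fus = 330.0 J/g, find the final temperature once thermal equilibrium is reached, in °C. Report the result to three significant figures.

T_f = 48.3 °C

Heat to bring ice to 0 °C and melt it: q₁ = 44.7×2.11×6.9 + 44.7×330.0 = 15402 J
Heat the water can supply cooling to 0 °C: 574.2×4.2×58.5 = 141081 J > q₁, so all ice melts.
Energy balance: 574.2×4.2×(58.5 − T) = 15402 + 44.7×4.2×(T − 0)
2411.64(58.5 − T) = 15402 + 187.74 T
141081 − 15402 = 2599.38 T
T = 125679 / 2599.38 = 48.3496 °C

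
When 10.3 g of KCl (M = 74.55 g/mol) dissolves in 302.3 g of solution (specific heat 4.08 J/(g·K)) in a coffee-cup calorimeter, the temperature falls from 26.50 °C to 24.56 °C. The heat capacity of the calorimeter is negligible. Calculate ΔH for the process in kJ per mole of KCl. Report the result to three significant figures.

|ΔT| = |24.56 − 26.50| = 1.94 °C
|q_surr| = (302.3 × 4.08) × 1.94 = 1233.384 × 1.94 = 2393 J
n(KCl) = 10.3 / 74.55 = 0.1382 mol
Temperature fell, so q_rxn = +|q_surr| = 2.393 kJ
ΔH = q_rxn / n = 17.32 kJ/mol

ΔH = 17.3 kJ/mol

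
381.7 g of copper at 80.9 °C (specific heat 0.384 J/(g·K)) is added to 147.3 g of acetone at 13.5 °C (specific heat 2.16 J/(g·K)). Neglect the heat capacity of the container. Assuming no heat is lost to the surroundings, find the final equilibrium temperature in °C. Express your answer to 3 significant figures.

T_f = 34.8 °C

Heat lost by copper = heat gained by acetone.
(381.7)(0.384)(80.9 − T) = (147.3)(2.16)(T − 13.5)
146.5728 (80.9 − T) = 318.168 (T − 13.5)
11858 − 146.5728 T = 318.168 T − 4295.3
16153.3 = 464.7408 T
T = 34.76 °C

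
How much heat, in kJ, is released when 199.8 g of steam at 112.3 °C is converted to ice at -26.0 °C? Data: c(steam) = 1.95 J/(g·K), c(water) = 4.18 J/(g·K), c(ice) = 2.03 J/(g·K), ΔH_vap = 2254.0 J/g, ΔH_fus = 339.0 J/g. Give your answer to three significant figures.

q1 (cool steam 112.3→100 °C): 199.8 × 1.95 × 12.3 = 4792 J
q2 (condense at 100 °C): 199.8 × 2254.0 = 450349 J
q3 (cool water 100→0 °C): 199.8 × 4.18 × 100.0 = 83516 J
q4 (freeze at 0 °C): 199.8 × 339.0 = 67732 J
q5 (cool ice 0→-26.0 °C): 199.8 × 2.03 × 26.0 = 10545 J
Total: 4792 + 450349 + 83516 + 67732 + 10545 = 616934 J = 617 kJ

q = 617 kJ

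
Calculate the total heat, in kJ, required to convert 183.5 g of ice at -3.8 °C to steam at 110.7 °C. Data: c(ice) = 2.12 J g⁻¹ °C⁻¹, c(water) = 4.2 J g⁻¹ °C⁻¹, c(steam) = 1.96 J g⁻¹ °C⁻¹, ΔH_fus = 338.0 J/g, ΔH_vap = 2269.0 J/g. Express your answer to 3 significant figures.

q1 (heat ice -3.8→0.0 °C): 183.5 × 2.12 × 3.8 = 1478 J
q2 (melt at 0 °C): 183.5 × 338.0 = 62023 J
q3 (heat water 0.0→100.0 °C): 183.5 × 4.2 × 100.0 = 77070 J
q4 (vaporize at 100 °C): 183.5 × 2269.0 = 416362 J
q5 (heat steam 100.0→110.7 °C): 183.5 × 1.96 × 10.7 = 3848 J
Total: 1478 + 62023 + 77070 + 416362 + 3848 = 560781 J = 561 kJ

q = 561 kJ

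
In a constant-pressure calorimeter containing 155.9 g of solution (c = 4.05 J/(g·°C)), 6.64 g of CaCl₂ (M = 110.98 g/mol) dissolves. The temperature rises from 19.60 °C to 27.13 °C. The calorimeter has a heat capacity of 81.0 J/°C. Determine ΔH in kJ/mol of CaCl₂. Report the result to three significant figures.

ΔH = -89.7 kJ/mol

|ΔT| = |27.13 − 19.60| = 7.53 °C
|q_surr| = (155.9 × 4.05 + 81.0) × 7.53 = 712.395 × 7.53 = 5364 J
n(CaCl₂) = 6.64 / 110.98 = 0.05983 mol
Temperature rose, so q_rxn = −|q_surr| = -5.364 kJ
ΔH = q_rxn / n = -89.65 kJ/mol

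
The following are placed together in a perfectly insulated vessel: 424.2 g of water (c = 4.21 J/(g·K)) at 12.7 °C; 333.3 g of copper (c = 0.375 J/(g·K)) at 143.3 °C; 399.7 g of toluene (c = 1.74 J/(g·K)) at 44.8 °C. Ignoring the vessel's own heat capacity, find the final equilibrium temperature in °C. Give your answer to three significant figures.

Σ mᵢcᵢ(T − Tᵢ) = 0  ⇒  T = Σ mᵢcᵢTᵢ / Σ mᵢcᵢ
Σ mᵢcᵢ = 424.2×4.21 + 333.3×0.375 + 399.7×1.74 = 2606.3475
Σ mᵢcᵢTᵢ = 1785.882×12.7 + 124.9875×143.3 + 695.478×44.8 = 71749
T = 71749 / 2606.3475 = 27.53 °C

T_f = 27.5 °C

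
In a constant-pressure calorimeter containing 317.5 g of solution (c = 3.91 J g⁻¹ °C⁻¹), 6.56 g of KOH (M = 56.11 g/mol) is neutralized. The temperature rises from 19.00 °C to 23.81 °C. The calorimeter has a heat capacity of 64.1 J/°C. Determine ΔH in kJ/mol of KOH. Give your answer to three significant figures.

|ΔT| = |23.81 − 19.00| = 4.81 °C
|q_surr| = (317.5 × 3.91 + 64.1) × 4.81 = 1305.525 × 4.81 = 6280 J
n(KOH) = 6.56 / 56.11 = 0.1169 mol
Temperature rose, so q_rxn = −|q_surr| = -6.280 kJ
ΔH = q_rxn / n = -53.72 kJ/mol

ΔH = -53.7 kJ/mol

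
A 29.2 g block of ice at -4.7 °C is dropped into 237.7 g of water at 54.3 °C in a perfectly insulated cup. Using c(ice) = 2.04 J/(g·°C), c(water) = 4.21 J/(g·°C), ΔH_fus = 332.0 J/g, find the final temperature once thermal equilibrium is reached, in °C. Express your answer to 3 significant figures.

Heat to bring ice to 0 °C and melt it: q₁ = 29.2×2.04×4.7 + 29.2×332.0 = 9974.4 J
Heat the water can supply cooling to 0 °C: 237.7×4.21×54.3 = 54338.9 J > q₁, so all ice melts.
Energy balance: 237.7×4.21×(54.3 − T) = 9974.4 + 29.2×4.21×(T − 0)
1000.717(54.3 − T) = 9974.4 + 122.932 T
54338.9 − 9974.4 = 1123.649 T
T = 44364.5 / 1123.649 = 39.48 °C

T_f = 39.5 °C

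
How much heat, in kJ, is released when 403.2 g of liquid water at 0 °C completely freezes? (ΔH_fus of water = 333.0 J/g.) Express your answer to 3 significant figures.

q = 134 kJ

q = m × ΔH_fus = 403.2 × 333.0 = 134300 J = 134 kJ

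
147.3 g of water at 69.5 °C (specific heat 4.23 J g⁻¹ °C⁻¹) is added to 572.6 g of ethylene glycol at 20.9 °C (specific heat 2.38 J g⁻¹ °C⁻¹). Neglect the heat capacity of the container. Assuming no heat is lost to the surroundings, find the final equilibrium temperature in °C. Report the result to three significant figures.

Heat lost by water = heat gained by ethylene glycol.
(147.3)(4.23)(69.5 − T) = (572.6)(2.38)(T − 20.9)
623.079 (69.5 − T) = 1362.788 (T − 20.9)
43304 − 623.079 T = 1362.788 T − 28482
71786 = 1985.867 T
T = 36.148 °C

T_f = 36.1 °C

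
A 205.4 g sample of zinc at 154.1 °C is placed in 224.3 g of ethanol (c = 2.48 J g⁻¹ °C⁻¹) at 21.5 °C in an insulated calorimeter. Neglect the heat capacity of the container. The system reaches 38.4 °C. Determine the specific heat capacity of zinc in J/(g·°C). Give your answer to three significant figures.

q_gained = (224.3 × 2.48) × (38.4 − 21.5) = 9401 J
q_lost = 205.4 × c × (154.1 − 38.4) = 23764.78 c
Set equal: c = 9401 / 23764.78 = 0.396 J/(g·°C)

c = 0.396 J/(g·°C)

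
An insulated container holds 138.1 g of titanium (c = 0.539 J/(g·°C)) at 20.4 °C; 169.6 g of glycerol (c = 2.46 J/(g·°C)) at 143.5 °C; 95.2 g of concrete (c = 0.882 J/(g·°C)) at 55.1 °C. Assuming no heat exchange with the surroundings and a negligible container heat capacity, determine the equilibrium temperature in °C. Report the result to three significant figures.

Σ mᵢcᵢ(T − Tᵢ) = 0  ⇒  T = Σ mᵢcᵢTᵢ / Σ mᵢcᵢ
Σ mᵢcᵢ = 138.1×0.539 + 169.6×2.46 + 95.2×0.882 = 575.6183
Σ mᵢcᵢTᵢ = 74.4359×20.4 + 417.216×143.5 + 83.9664×55.1 = 66016
T = 66016 / 575.6183 = 114.7 °C

T_f = 115 °C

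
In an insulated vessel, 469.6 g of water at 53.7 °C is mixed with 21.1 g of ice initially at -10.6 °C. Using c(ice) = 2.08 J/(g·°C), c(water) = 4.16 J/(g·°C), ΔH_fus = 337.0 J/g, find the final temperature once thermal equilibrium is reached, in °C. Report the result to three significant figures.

Heat to bring ice to 0 °C and melt it: q₁ = 21.1×2.08×10.6 + 21.1×337.0 = 7575.9 J
Heat the water can supply cooling to 0 °C: 469.6×4.16×53.7 = 104905 J > q₁, so all ice melts.
Energy balance: 469.6×4.16×(53.7 − T) = 7575.9 + 21.1×4.16×(T − 0)
1953.536(53.7 − T) = 7575.9 + 87.776 T
104905 − 7575.9 = 2041.312 T
T = 97329.1 / 2041.312 = 47.68 °C

T_f = 47.7 °C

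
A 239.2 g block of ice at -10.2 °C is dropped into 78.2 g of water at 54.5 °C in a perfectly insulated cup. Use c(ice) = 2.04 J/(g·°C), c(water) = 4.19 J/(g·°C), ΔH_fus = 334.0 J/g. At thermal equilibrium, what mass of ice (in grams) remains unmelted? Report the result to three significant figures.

m_ice remaining = 201 g

Heat to warm all ice to 0 °C: 239.2×2.04×10.2 = 4977.3 J
Heat released by water cooling to 0 °C: 78.2×4.19×54.5 = 17857 J
17857 J < 4977.3 + 239.2×334.0 = 84870.1 J, so not all ice melts; final T = 0 °C.
Heat left for melting: 17857 − 4977.3 = 12879.7 J
Mass melted = 12879.7 / 334.0 = 38.56 g
Ice remaining = 239.2 − 38.56 = 200.64 g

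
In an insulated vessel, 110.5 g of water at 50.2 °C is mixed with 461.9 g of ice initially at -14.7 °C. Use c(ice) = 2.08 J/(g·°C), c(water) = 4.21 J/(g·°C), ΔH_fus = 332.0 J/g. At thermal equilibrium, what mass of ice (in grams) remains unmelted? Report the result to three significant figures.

Heat to warm all ice to 0 °C: 461.9×2.08×14.7 = 14123 J
Heat released by water cooling to 0 °C: 110.5×4.21×50.2 = 23353 J
23353 J < 14123 + 461.9×332.0 = 167473.8 J, so not all ice melts; final T = 0 °C.
Heat left for melting: 23353 − 14123 = 9230 J
Mass melted = 9230 / 332.0 = 27.80 g
Ice remaining = 461.9 − 27.80 = 434.10 g

m_ice remaining = 434 g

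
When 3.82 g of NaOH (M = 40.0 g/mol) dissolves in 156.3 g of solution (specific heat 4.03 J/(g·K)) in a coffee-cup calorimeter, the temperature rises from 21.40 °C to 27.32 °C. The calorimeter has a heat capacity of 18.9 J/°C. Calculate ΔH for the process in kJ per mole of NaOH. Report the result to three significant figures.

|ΔT| = |27.32 − 21.40| = 5.92 °C
|q_surr| = (156.3 × 4.03 + 18.9) × 5.92 = 648.789 × 5.92 = 3841 J
n(NaOH) = 3.82 / 40.0 = 0.09550 mol
Temperature rose, so q_rxn = −|q_surr| = -3.841 kJ
ΔH = q_rxn / n = -40.22 kJ/mol

ΔH = -40.2 kJ/mol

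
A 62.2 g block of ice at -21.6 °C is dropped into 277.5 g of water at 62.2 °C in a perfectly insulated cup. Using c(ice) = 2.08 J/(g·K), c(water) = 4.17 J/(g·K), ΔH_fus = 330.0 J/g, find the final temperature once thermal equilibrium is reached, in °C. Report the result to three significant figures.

T_f = 34.3 °C

Heat to bring ice to 0 °C and melt it: q₁ = 62.2×2.08×21.6 + 62.2×330.0 = 23321 J
Heat the water can supply cooling to 0 °C: 277.5×4.17×62.2 = 71976.3 J > q₁, so all ice melts.
Energy balance: 277.5×4.17×(62.2 − T) = 23321 + 62.2×4.17×(T − 0)
1157.175(62.2 − T) = 23321 + 259.374 T
71976.3 − 23321 = 1416.549 T
T = 48655.3 / 1416.549 = 34.348 °C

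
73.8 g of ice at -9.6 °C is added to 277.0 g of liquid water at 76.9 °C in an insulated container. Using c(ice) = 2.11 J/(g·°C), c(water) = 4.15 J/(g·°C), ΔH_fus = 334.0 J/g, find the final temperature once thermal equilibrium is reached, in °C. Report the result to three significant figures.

Heat to bring ice to 0 °C and melt it: q₁ = 73.8×2.11×9.6 + 73.8×334.0 = 26144 J
Heat the water can supply cooling to 0 °C: 277.0×4.15×76.9 = 88400.4 J > q₁, so all ice melts.
Energy balance: 277.0×4.15×(76.9 − T) = 26144 + 73.8×4.15×(T − 0)
1149.55(76.9 − T) = 26144 + 306.27 T
88400.4 − 26144 = 1455.82 T
T = 62256.4 / 1455.82 = 42.76 °C

T_f = 42.8 °C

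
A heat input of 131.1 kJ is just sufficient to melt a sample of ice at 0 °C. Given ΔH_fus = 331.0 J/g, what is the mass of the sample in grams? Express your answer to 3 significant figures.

m = q / ΔH_fus = 131100 J / 331.0 J/g = 396 g

m = 396 g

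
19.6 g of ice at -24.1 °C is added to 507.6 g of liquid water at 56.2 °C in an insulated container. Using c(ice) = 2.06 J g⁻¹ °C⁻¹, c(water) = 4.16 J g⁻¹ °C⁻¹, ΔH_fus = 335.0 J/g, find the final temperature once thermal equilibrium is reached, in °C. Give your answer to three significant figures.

T_f = 50.7 °C

Heat to bring ice to 0 °C and melt it: q₁ = 19.6×2.06×24.1 + 19.6×335.0 = 7539.1 J
Heat the water can supply cooling to 0 °C: 507.6×4.16×56.2 = 118673 J > q₁, so all ice melts.
Energy balance: 507.6×4.16×(56.2 − T) = 7539.1 + 19.6×4.16×(T − 0)
2111.616(56.2 − T) = 7539.1 + 81.536 T
118673 − 7539.1 = 2193.152 T
T = 111133.9 / 2193.152 = 50.67 °C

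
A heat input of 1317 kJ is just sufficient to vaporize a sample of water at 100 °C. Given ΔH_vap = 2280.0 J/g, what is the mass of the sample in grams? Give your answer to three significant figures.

m = 578 g

m = q / ΔH_vap = 1317000 J / 2280.0 J/g = 578 g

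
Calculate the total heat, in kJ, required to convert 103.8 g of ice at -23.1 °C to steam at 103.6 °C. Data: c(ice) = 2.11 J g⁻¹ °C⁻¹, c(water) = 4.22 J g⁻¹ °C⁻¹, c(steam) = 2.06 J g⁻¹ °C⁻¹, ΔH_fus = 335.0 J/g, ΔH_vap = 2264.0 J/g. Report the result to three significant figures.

q1 (heat ice -23.1→0.0 °C): 103.8 × 2.11 × 23.1 = 5059 J
q2 (melt at 0 °C): 103.8 × 335.0 = 34773 J
q3 (heat water 0.0→100.0 °C): 103.8 × 4.22 × 100.0 = 43804 J
q4 (vaporize at 100 °C): 103.8 × 2264.0 = 235003 J
q5 (heat steam 100.0→103.6 °C): 103.8 × 2.06 × 3.6 = 770 J
Total: 5059 + 34773 + 43804 + 235003 + 770 = 319409 J = 319 kJ

q = 319 kJ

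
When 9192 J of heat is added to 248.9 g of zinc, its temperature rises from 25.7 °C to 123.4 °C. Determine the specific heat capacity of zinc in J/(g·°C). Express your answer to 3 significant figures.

c = 0.378 J/(g·°C)

c = q / (m ΔT) = 9192 / (248.9 × 97.7)
c = 9192 / 24317.53 = 0.378 J/(g·°C)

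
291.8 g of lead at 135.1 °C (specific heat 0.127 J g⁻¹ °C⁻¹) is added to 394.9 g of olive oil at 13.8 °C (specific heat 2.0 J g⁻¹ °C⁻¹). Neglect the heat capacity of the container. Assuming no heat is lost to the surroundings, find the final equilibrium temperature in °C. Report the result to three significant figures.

T_f = 19.2 °C

Heat lost by lead = heat gained by olive oil.
(291.8)(0.127)(135.1 − T) = (394.9)(2.0)(T − 13.8)
37.0586 (135.1 − T) = 789.8 (T − 13.8)
5006.6 − 37.0586 T = 789.8 T − 10899
15905.6 = 826.8586 T
T = 19.24 °C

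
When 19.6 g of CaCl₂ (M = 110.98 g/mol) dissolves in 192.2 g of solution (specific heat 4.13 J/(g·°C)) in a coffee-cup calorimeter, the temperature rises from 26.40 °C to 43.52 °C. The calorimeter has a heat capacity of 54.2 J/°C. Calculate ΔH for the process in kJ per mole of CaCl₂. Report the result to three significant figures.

|ΔT| = |43.52 − 26.40| = 17.12 °C
|q_surr| = (192.2 × 4.13 + 54.2) × 17.12 = 847.986 × 17.12 = 14520 J
n(CaCl₂) = 19.6 / 110.98 = 0.1766 mol
Temperature rose, so q_rxn = −|q_surr| = -14.52 kJ
ΔH = q_rxn / n = -82.22 kJ/mol

ΔH = -82.2 kJ/mol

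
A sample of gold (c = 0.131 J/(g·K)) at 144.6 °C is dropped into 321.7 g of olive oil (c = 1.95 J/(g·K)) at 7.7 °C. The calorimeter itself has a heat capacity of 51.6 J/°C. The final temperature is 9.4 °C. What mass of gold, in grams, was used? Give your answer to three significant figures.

q_gained = (321.7 × 1.95 + 51.6) × (9.4 − 7.7) = 1154 J
q_lost = m × 0.131 × (144.6 − 9.4) = 17.7112 m
m = 1154 / 17.7112 = 65.2 g

m = 65.2 g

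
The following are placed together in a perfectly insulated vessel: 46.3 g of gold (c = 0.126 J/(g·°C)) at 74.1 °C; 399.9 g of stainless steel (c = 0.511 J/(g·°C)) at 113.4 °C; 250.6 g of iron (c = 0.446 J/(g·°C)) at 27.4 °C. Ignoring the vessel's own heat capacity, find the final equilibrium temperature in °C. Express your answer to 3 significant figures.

T_f = 82.8 °C

Σ mᵢcᵢ(T − Tᵢ) = 0  ⇒  T = Σ mᵢcᵢTᵢ / Σ mᵢcᵢ
Σ mᵢcᵢ = 46.3×0.126 + 399.9×0.511 + 250.6×0.446 = 321.9503
Σ mᵢcᵢTᵢ = 5.8338×74.1 + 204.3489×113.4 + 111.7676×27.4 = 26668
T = 26668 / 321.9503 = 82.83 °C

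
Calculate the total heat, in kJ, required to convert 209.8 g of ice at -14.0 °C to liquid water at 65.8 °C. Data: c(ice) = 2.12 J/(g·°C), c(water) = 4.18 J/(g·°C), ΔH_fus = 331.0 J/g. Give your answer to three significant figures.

q = 133 kJ

q1 (heat ice -14.0→0.0 °C): 209.8 × 2.12 × 14.0 = 6227 J
q2 (melt at 0 °C): 209.8 × 331.0 = 69444 J
q3 (heat water 0.0→65.8 °C): 209.8 × 4.18 × 65.8 = 57704 J
Total: 6227 + 69444 + 57704 = 133375 J = 133 kJ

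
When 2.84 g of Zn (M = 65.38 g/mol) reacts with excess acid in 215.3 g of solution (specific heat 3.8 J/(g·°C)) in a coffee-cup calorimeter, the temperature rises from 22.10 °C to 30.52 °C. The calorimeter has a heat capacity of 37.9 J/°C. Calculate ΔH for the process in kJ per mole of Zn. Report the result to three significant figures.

ΔH = -166 kJ/mol

|ΔT| = |30.52 − 22.10| = 8.42 °C
|q_surr| = (215.3 × 3.8 + 37.9) × 8.42 = 856.04 × 8.42 = 7208 J
n(Zn) = 2.84 / 65.38 = 0.04344 mol
Temperature rose, so q_rxn = −|q_surr| = -7.208 kJ
ΔH = q_rxn / n = -165.9 kJ/mol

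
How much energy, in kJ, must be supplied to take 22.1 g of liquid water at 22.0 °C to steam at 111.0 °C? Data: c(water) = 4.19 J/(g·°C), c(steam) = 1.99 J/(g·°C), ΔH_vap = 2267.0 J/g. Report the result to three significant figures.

q = 57.8 kJ

q1 (heat water 22.0→100.0 °C): 22.1 × 4.19 × 78.0 = 7223 J
q2 (vaporize at 100 °C): 22.1 × 2267.0 = 50101 J
q3 (heat steam 100.0→111.0 °C): 22.1 × 1.99 × 11.0 = 484 J
Total: 7223 + 50101 + 484 = 57808 J = 57.8 kJ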